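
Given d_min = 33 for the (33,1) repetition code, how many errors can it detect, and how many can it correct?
Detection only: up to d_min − 1 = 32 errors.
Correction: up to ⌊(d_min − 1)/2⌋ = ⌊32/2⌋ = 16 errors.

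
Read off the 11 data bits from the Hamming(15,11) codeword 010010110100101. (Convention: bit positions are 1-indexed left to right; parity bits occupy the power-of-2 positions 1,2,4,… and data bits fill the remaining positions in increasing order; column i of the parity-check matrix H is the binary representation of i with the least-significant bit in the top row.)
Parity bits occupy power-of-2 positions; data bits are at positions {3,5,6,7,9,10,11,12,13,14,15} (1-indexed).
Extract: c[3]=0 c[5]=1 c[6]=0 c[7]=1 c[9]=0 c[10]=1 c[11]=0 c[12]=0 c[13]=1 c[14]=0 c[15]=1
Data = 01010100101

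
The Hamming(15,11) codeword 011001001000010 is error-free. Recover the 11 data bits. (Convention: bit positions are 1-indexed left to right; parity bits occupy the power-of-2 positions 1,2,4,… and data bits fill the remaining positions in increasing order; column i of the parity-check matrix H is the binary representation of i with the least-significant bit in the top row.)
Parity bits occupy power-of-2 positions; data bits are at positions {3,5,6,7,9,10,11,12,13,14,15} (1-indexed).
Extract: c[3]=1 c[5]=0 c[6]=1 c[7]=0 c[9]=1 c[10]=0 c[11]=0 c[12]=0 c[13]=0 c[14]=1 c[15]=0
Data = 10101000010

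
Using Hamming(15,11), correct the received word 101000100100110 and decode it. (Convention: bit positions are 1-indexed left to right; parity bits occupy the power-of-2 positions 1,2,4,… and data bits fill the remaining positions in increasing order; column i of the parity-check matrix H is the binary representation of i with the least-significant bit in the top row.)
Syndrome s = H · r^T (mod 2), r = 101000100100110:
  s[0] = (101010101010101)·(101000100100110) mod 2 = 1+0+1+0+0+0+1+0+0+0+0+0+1+0+0 mod 2 = 0
  s[1] = (011001100110011)·(101000100100110) mod 2 = 0+0+1+0+0+0+1+0+0+1+0+0+0+1+0 mod 2 = 0
  s[2] = (000111100001111)·(101000100100110) mod 2 = 0+0+0+0+0+0+1+0+0+0+0+0+1+1+0 mod 2 = 1
  s[3] = (000000011111111)·(101000100100110) mod 2 = 0+0+0+0+0+0+0+0+0+1+0+0+1+1+0 mod 2 = 1
Syndrome = 0011
Column 12 of H equals this syndrome → error at bit 12 (1-indexed).
Flip bit 12: 101000100100110 → 101000100101110
Extract data bits at positions {3,5,6,7,9,10,11,12,13,14,15}: 10010101110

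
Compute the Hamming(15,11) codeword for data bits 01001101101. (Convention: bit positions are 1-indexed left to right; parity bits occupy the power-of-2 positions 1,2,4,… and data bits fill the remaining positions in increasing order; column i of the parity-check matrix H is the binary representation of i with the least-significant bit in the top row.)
Codeword c = d · G (mod 2), d = 01001101101:
  c[0] = d·G[:,0] = (01001101101)·(11011010101) mod 2 = 0+1+0+0+1+0+0+0+1+0+1 mod 2 = 0
  c[1] = d·G[:,1] = (01001101101)·(10110110011) mod 2 = 0+0+0+0+0+1+0+0+0+0+1 mod 2 = 0
  c[2] = d·G[:,2] = (01001101101)·(10000000000) mod 2 = 0+0+0+0+0+0+0+0+0+0+0 mod 2 = 0
  c[3] = d·G[:,3] = (01001101101)·(01110001111) mod 2 = 0+1+0+0+0+0+0+1+1+0+1 mod 2 = 0
  c[4] = d·G[:,4] = (01001101101)·(01000000000) mod 2 = 0+1+0+0+0+0+0+0+0+0+0 mod 2 = 1
  c[5] = d·G[:,5] = (01001101101)·(00100000000) mod 2 = 0+0+0+0+0+0+0+0+0+0+0 mod 2 = 0
  c[6] = d·G[:,6] = (01001101101)·(00010000000) mod 2 = 0+0+0+0+0+0+0+0+0+0+0 mod 2 = 0
  c[7] = d·G[:,7] = (01001101101)·(00001111111) mod 2 = 0+0+0+0+1+1+0+1+1+0+1 mod 2 = 1
  c[8] = d·G[:,8] = (01001101101)·(00001000000) mod 2 = 0+0+0+0+1+0+0+0+0+0+0 mod 2 = 1
  c[9] = d·G[:,9] = (01001101101)·(00000100000) mod 2 = 0+0+0+0+0+1+0+0+0+0+0 mod 2 = 1
  c[10] = d·G[:,10] = (01001101101)·(00000010000) mod 2 = 0+0+0+0+0+0+0+0+0+0+0 mod 2 = 0
  c[11] = d·G[:,11] = (01001101101)·(00000001000) mod 2 = 0+0+0+0+0+0+0+1+0+0+0 mod 2 = 1
  c[12] = d·G[:,12] = (01001101101)·(00000000100) mod 2 = 0+0+0+0+0+0+0+0+1+0+0 mod 2 = 1
  c[13] = d·G[:,13] = (01001101101)·(00000000010) mod 2 = 0+0+0+0+0+0+0+0+0+0+0 mod 2 = 0
  c[14] = d·G[:,14] = (01001101101)·(00000000001) mod 2 = 0+0+0+0+0+0+0+0+0+0+1 mod 2 = 1
Codeword = 000010011101101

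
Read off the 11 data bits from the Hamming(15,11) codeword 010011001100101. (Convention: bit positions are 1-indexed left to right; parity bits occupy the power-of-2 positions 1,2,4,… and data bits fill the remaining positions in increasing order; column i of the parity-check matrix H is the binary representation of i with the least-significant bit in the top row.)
Parity bits occupy power-of-2 positions; data bits are at positions {3,5,6,7,9,10,11,12,13,14,15} (1-indexed).
Extract: c[3]=0 c[5]=1 c[6]=1 c[7]=0 c[9]=1 c[10]=1 c[11]=0 c[12]=0 c[13]=1 c[14]=0 c[15]=1
Data = 01101100101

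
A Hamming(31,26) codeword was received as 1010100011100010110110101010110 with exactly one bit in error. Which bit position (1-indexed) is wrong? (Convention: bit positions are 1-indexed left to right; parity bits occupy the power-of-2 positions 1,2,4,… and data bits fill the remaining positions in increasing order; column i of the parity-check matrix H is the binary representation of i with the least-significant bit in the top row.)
Syndrome s = H · r^T (mod 2), r = 1010100011100010110110101010110:
  s[0] = (1010101010101010101010101010101)·(1010100011100010110110101010110) mod 2 = 1+0+1+0+1+0+0+0+1+0+1+0+0+0+1+0+1+0+0+0+1+0+1+0+1+0+1+0+1+0+0 mod 2 = 0
  s[1] = (0110011001100110011001100110011)·(1010100011100010110110101010110) mod 2 = 0+0+1+0+0+0+0+0+0+1+1+0+0+0+1+0+0+1+0+0+0+0+1+0+0+0+1+0+0+1+0 mod 2 = 0
  s[2] = (0001111000011110000111100001111)·(1010100011100010110110101010110) mod 2 = 0+0+0+0+1+0+0+0+0+0+0+0+0+0+1+0+0+0+0+1+1+0+1+0+0+0+0+0+1+1+0 mod 2 = 1
  s[3] = (0000000111111110000000011111111)·(1010100011100010110110101010110) mod 2 = 0+0+0+0+0+0+0+0+1+1+1+0+0+0+1+0+0+0+0+0+0+0+0+0+1+0+1+0+1+1+0 mod 2 = 0
  s[4] = (0000000000000001111111111111111)·(1010100011100010110110101010110) mod 2 = 0+0+0+0+0+0+0+0+0+0+0+0+0+0+0+0+1+1+0+1+1+0+1+0+1+0+1+0+1+1+0 mod 2 = 1
Syndrome = 00101
Column i of H is the binary representation of i, so the syndrome is the binary index of the flipped bit.
Read s = 00101 with s[0] as LSB: 0·2^0 + 0·2^1 + 1·2^2 + 0·2^3 + 1·2^4 = 20.
Error is at bit position 20.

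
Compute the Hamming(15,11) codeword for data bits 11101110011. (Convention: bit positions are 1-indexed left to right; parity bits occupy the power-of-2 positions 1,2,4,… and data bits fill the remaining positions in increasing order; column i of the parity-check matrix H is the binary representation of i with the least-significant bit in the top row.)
Codeword c = d · G (mod 2), d = 11101110011:
  c[0] = d·G[:,0] = (11101110011)·(11011010101) mod 2 = 1+1+0+0+1+0+1+0+0+0+1 mod 2 = 1
  c[1] = d·G[:,1] = (11101110011)·(10110110011) mod 2 = 1+0+1+0+0+1+1+0+0+1+1 mod 2 = 0
  c[2] = d·G[:,2] = (11101110011)·(10000000000) mod 2 = 1+0+0+0+0+0+0+0+0+0+0 mod 2 = 1
  c[3] = d·G[:,3] = (11101110011)·(01110001111) mod 2 = 0+1+1+0+0+0+0+0+0+1+1 mod 2 = 0
  c[4] = d·G[:,4] = (11101110011)·(01000000000) mod 2 = 0+1+0+0+0+0+0+0+0+0+0 mod 2 = 1
  c[5] = d·G[:,5] = (11101110011)·(00100000000) mod 2 = 0+0+1+0+0+0+0+0+0+0+0 mod 2 = 1
  c[6] = d·G[:,6] = (11101110011)·(00010000000) mod 2 = 0+0+0+0+0+0+0+0+0+0+0 mod 2 = 0
  c[7] = d·G[:,7] = (11101110011)·(00001111111) mod 2 = 0+0+0+0+1+1+1+0+0+1+1 mod 2 = 1
  c[8] = d·G[:,8] = (11101110011)·(00001000000) mod 2 = 0+0+0+0+1+0+0+0+0+0+0 mod 2 = 1
  c[9] = d·G[:,9] = (11101110011)·(00000100000) mod 2 = 0+0+0+0+0+1+0+0+0+0+0 mod 2 = 1
  c[10] = d·G[:,10] = (11101110011)·(00000010000) mod 2 = 0+0+0+0+0+0+1+0+0+0+0 mod 2 = 1
  c[11] = d·G[:,11] = (11101110011)·(00000001000) mod 2 = 0+0+0+0+0+0+0+0+0+0+0 mod 2 = 0
  c[12] = d·G[:,12] = (11101110011)·(00000000100) mod 2 = 0+0+0+0+0+0+0+0+0+0+0 mod 2 = 0
  c[13] = d·G[:,13] = (11101110011)·(00000000010) mod 2 = 0+0+0+0+0+0+0+0+0+1+0 mod 2 = 1
  c[14] = d·G[:,14] = (11101110011)·(00000000001) mod 2 = 0+0+0+0+0+0+0+0+0+0+1 mod 2 = 1
Codeword = 101011011110011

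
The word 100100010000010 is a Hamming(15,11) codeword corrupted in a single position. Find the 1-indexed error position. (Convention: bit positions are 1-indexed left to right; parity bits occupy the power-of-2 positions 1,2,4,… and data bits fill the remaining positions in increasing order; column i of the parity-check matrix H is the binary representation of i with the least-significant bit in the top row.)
Syndrome s = H · r^T (mod 2), r = 100100010000010:
  s[0] = (101010101010101)·(100100010000010) mod 2 = 1+0+0+0+0+0+0+0+0+0+0+0+0+0+0 mod 2 = 1
  s[1] = (011001100110011)·(100100010000010) mod 2 = 0+0+0+0+0+0+0+0+0+0+0+0+0+1+0 mod 2 = 1
  s[2] = (000111100001111)·(100100010000010) mod 2 = 0+0+0+1+0+0+0+0+0+0+0+0+0+1+0 mod 2 = 0
  s[3] = (000000011111111)·(100100010000010) mod 2 = 0+0+0+0+0+0+0+1+0+0+0+0+0+1+0 mod 2 = 0
Syndrome = 1100
Column i of H is the binary representation of i, so the syndrome is the binary index of the flipped bit.
Read s = 1100 with s[0] as LSB: 1·2^0 + 1·2^1 + 0·2^2 + 0·2^3 = 3.
Error is at bit position 3.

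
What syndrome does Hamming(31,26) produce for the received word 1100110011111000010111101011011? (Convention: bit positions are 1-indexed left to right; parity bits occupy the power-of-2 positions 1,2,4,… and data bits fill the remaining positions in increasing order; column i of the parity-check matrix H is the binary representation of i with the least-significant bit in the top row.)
Syndrome s = H · r^T (mod 2), r = 1100110011111000010111101011011:
  s[0] = (1010101010101010101010101010101)·(1100110011111000010111101011011) mod 2 = 1+0+0+0+1+0+0+0+1+0+1+0+1+0+0+0+0+0+0+0+1+0+1+0+1+0+1+0+0+0+1 mod 2 = 0
  s[1] = (0110011001100110011001100110011)·(1100110011111000010111101011011) mod 2 = 0+1+0+0+0+1+0+0+0+1+1+0+0+0+0+0+0+1+0+0+0+1+1+0+0+0+1+0+0+1+1 mod 2 = 0
  s[2] = (0001111000011110000111100001111)·(1100110011111000010111101011011) mod 2 = 0+0+0+0+1+1+0+0+0+0+0+1+1+0+0+0+0+0+0+1+1+1+1+0+0+0+0+1+0+1+1 mod 2 = 1
  s[3] = (0000000111111110000000011111111)·(1100110011111000010111101011011) mod 2 = 0+0+0+0+0+0+0+0+1+1+1+1+1+0+0+0+0+0+0+0+0+0+0+0+1+0+1+1+0+1+1 mod 2 = 0
  s[4] = (0000000000000001111111111111111)·(1100110011111000010111101011011) mod 2 = 0+0+0+0+0+0+0+0+0+0+0+0+0+0+0+0+0+1+0+1+1+1+1+0+1+0+1+1+0+1+1 mod 2 = 0
Syndrome = 00100
Non-zero syndrome: error at position 4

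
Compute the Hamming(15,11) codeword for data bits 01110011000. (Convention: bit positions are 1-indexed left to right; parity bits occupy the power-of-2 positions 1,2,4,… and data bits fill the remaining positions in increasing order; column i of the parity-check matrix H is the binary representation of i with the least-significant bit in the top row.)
Codeword c = d · G (mod 2), d = 01110011000:
  c[0] = d·G[:,0] = (01110011000)·(11011010101) mod 2 = 0+1+0+1+0+0+1+0+0+0+0 mod 2 = 1
  c[1] = d·G[:,1] = (01110011000)·(10110110011) mod 2 = 0+0+1+1+0+0+1+0+0+0+0 mod 2 = 1
  c[2] = d·G[:,2] = (01110011000)·(10000000000) mod 2 = 0+0+0+0+0+0+0+0+0+0+0 mod 2 = 0
  c[3] = d·G[:,3] = (01110011000)·(01110001111) mod 2 = 0+1+1+1+0+0+0+1+0+0+0 mod 2 = 0
  c[4] = d·G[:,4] = (01110011000)·(01000000000) mod 2 = 0+1+0+0+0+0+0+0+0+0+0 mod 2 = 1
  c[5] = d·G[:,5] = (01110011000)·(00100000000) mod 2 = 0+0+1+0+0+0+0+0+0+0+0 mod 2 = 1
  c[6] = d·G[:,6] = (01110011000)·(00010000000) mod 2 = 0+0+0+1+0+0+0+0+0+0+0 mod 2 = 1
  c[7] = d·G[:,7] = (01110011000)·(00001111111) mod 2 = 0+0+0+0+0+0+1+1+0+0+0 mod 2 = 0
  c[8] = d·G[:,8] = (01110011000)·(00001000000) mod 2 = 0+0+0+0+0+0+0+0+0+0+0 mod 2 = 0
  c[9] = d·G[:,9] = (01110011000)·(00000100000) mod 2 = 0+0+0+0+0+0+0+0+0+0+0 mod 2 = 0
  c[10] = d·G[:,10] = (01110011000)·(00000010000) mod 2 = 0+0+0+0+0+0+1+0+0+0+0 mod 2 = 1
  c[11] = d·G[:,11] = (01110011000)·(00000001000) mod 2 = 0+0+0+0+0+0+0+1+0+0+0 mod 2 = 1
  c[12] = d·G[:,12] = (01110011000)·(00000000100) mod 2 = 0+0+0+0+0+0+0+0+0+0+0 mod 2 = 0
  c[13] = d·G[:,13] = (01110011000)·(00000000010) mod 2 = 0+0+0+0+0+0+0+0+0+0+0 mod 2 = 0
  c[14] = d·G[:,14] = (01110011000)·(00000000001) mod 2 = 0+0+0+0+0+0+0+0+0+0+0 mod 2 = 0
Codeword = 110011100011000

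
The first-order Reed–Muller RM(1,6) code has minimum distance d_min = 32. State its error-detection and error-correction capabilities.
Detection only: up to d_min − 1 = 31 errors.
Correction: up to ⌊(d_min − 1)/2⌋ = ⌊31/2⌋ = 15 errors.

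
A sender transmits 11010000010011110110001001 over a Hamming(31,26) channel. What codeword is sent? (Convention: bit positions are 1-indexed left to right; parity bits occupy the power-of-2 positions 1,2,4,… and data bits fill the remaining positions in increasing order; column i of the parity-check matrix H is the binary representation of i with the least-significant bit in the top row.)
Codeword c = d · G (mod 2), d = 11010000010011110110001001:
  c[0] = d·G[:,0] = (11010000010011110110001001)·(11011010101101010101010101) mod 2 = 1+1+0+1+0+0+0+0+0+0+0+0+0+1+0+1+0+1+0+0+0+0+0+0+0+1 mod 2 = 1
  c[1] = d·G[:,1] = (11010000010011110110001001)·(10110110011011001100110011) mod 2 = 1+0+0+1+0+0+0+0+0+1+0+0+1+1+0+0+0+1+0+0+0+0+0+0+0+1 mod 2 = 1
  c[2] = d·G[:,2] = (11010000010011110110001001)·(10000000000000000000000000) mod 2 = 1+0+0+0+0+0+0+0+0+0+0+0+0+0+0+0+0+0+0+0+0+0+0+0+0+0 mod 2 = 1
  c[3] = d·G[:,3] = (11010000010011110110001001)·(01110001111000111100001111) mod 2 = 0+1+0+1+0+0+0+0+0+1+0+0+0+0+1+1+0+1+0+0+0+0+1+0+0+1 mod 2 = 0
  c[4] = d·G[:,4] = (11010000010011110110001001)·(01000000000000000000000000) mod 2 = 0+1+0+0+0+0+0+0+0+0+0+0+0+0+0+0+0+0+0+0+0+0+0+0+0+0 mod 2 = 1
  c[5] = d·G[:,5] = (11010000010011110110001001)·(00100000000000000000000000) mod 2 = 0+0+0+0+0+0+0+0+0+0+0+0+0+0+0+0+0+0+0+0+0+0+0+0+0+0 mod 2 = 0
  c[6] = d·G[:,6] = (11010000010011110110001001)·(00010000000000000000000000) mod 2 = 0+0+0+1+0+0+0+0+0+0+0+0+0+0+0+0+0+0+0+0+0+0+0+0+0+0 mod 2 = 1
  c[7] = d·G[:,7] = (11010000010011110110001001)·(00001111111000000011111111) mod 2 = 0+0+0+0+0+0+0+0+0+1+0+0+0+0+0+0+0+0+1+0+0+0+1+0+0+1 mod 2 = 0
  c[8] = d·G[:,8] = (11010000010011110110001001)·(00001000000000000000000000) mod 2 = 0+0+0+0+0+0+0+0+0+0+0+0+0+0+0+0+0+0+0+0+0+0+0+0+0+0 mod 2 = 0
  c[9] = d·G[:,9] = (11010000010011110110001001)·(00000100000000000000000000) mod 2 = 0+0+0+0+0+0+0+0+0+0+0+0+0+0+0+0+0+0+0+0+0+0+0+0+0+0 mod 2 = 0
  c[10] = d·G[:,10] = (11010000010011110110001001)·(00000010000000000000000000) mod 2 = 0+0+0+0+0+0+0+0+0+0+0+0+0+0+0+0+0+0+0+0+0+0+0+0+0+0 mod 2 = 0
  c[11] = d·G[:,11] = (11010000010011110110001001)·(00000001000000000000000000) mod 2 = 0+0+0+0+0+0+0+0+0+0+0+0+0+0+0+0+0+0+0+0+0+0+0+0+0+0 mod 2 = 0
  c[12] = d·G[:,12] = (11010000010011110110001001)·(00000000100000000000000000) mod 2 = 0+0+0+0+0+0+0+0+0+0+0+0+0+0+0+0+0+0+0+0+0+0+0+0+0+0 mod 2 = 0
  c[13] = d·G[:,13] = (11010000010011110110001001)·(00000000010000000000000000) mod 2 = 0+0+0+0+0+0+0+0+0+1+0+0+0+0+0+0+0+0+0+0+0+0+0+0+0+0 mod 2 = 1
  c[14] = d·G[:,14] = (11010000010011110110001001)·(00000000001000000000000000) mod 2 = 0+0+0+0+0+0+0+0+0+0+0+0+0+0+0+0+0+0+0+0+0+0+0+0+0+0 mod 2 = 0
  c[15] = d·G[:,15] = (11010000010011110110001001)·(00000000000111111111111111) mod 2 = 0+0+0+0+0+0+0+0+0+0+0+0+1+1+1+1+0+1+1+0+0+0+1+0+0+1 mod 2 = 0
  c[16] = d·G[:,16] = (11010000010011110110001001)·(00000000000100000000000000) mod 2 = 0+0+0+0+0+0+0+0+0+0+0+0+0+0+0+0+0+0+0+0+0+0+0+0+0+0 mod 2 = 0
  c[17] = d·G[:,17] = (11010000010011110110001001)·(00000000000010000000000000) mod 2 = 0+0+0+0+0+0+0+0+0+0+0+0+1+0+0+0+0+0+0+0+0+0+0+0+0+0 mod 2 = 1
  c[18] = d·G[:,18] = (11010000010011110110001001)·(00000000000001000000000000) mod 2 = 0+0+0+0+0+0+0+0+0+0+0+0+0+1+0+0+0+0+0+0+0+0+0+0+0+0 mod 2 = 1
  c[19] = d·G[:,19] = (11010000010011110110001001)·(00000000000000100000000000) mod 2 = 0+0+0+0+0+0+0+0+0+0+0+0+0+0+1+0+0+0+0+0+0+0+0+0+0+0 mod 2 = 1
  c[20] = d·G[:,20] = (11010000010011110110001001)·(00000000000000010000000000) mod 2 = 0+0+0+0+0+0+0+0+0+0+0+0+0+0+0+1+0+0+0+0+0+0+0+0+0+0 mod 2 = 1
  c[21] = d·G[:,21] = (11010000010011110110001001)·(00000000000000001000000000) mod 2 = 0+0+0+0+0+0+0+0+0+0+0+0+0+0+0+0+0+0+0+0+0+0+0+0+0+0 mod 2 = 0
  c[22] = d·G[:,22] = (11010000010011110110001001)·(00000000000000000100000000) mod 2 = 0+0+0+0+0+0+0+0+0+0+0+0+0+0+0+0+0+1+0+0+0+0+0+0+0+0 mod 2 = 1
  c[23] = d·G[:,23] = (11010000010011110110001001)·(00000000000000000010000000) mod 2 = 0+0+0+0+0+0+0+0+0+0+0+0+0+0+0+0+0+0+1+0+0+0+0+0+0+0 mod 2 = 1
  c[24] = d·G[:,24] = (11010000010011110110001001)·(00000000000000000001000000) mod 2 = 0+0+0+0+0+0+0+0+0+0+0+0+0+0+0+0+0+0+0+0+0+0+0+0+0+0 mod 2 = 0
  c[25] = d·G[:,25] = (11010000010011110110001001)·(00000000000000000000100000) mod 2 = 0+0+0+0+0+0+0+0+0+0+0+0+0+0+0+0+0+0+0+0+0+0+0+0+0+0 mod 2 = 0
  c[26] = d·G[:,26] = (11010000010011110110001001)·(00000000000000000000010000) mod 2 = 0+0+0+0+0+0+0+0+0+0+0+0+0+0+0+0+0+0+0+0+0+0+0+0+0+0 mod 2 = 0
  c[27] = d·G[:,27] = (11010000010011110110001001)·(00000000000000000000001000) mod 2 = 0+0+0+0+0+0+0+0+0+0+0+0+0+0+0+0+0+0+0+0+0+0+1+0+0+0 mod 2 = 1
  c[28] = d·G[:,28] = (11010000010011110110001001)·(00000000000000000000000100) mod 2 = 0+0+0+0+0+0+0+0+0+0+0+0+0+0+0+0+0+0+0+0+0+0+0+0+0+0 mod 2 = 0
  c[29] = d·G[:,29] = (11010000010011110110001001)·(00000000000000000000000010) mod 2 = 0+0+0+0+0+0+0+0+0+0+0+0+0+0+0+0+0+0+0+0+0+0+0+0+0+0 mod 2 = 0
  c[30] = d·G[:,30] = (11010000010011110110001001)·(00000000000000000000000001) mod 2 = 0+0+0+0+0+0+0+0+0+0+0+0+0+0+0+0+0+0+0+0+0+0+0+0+0+1 mod 2 = 1
Codeword = 1110101000000100011110110001001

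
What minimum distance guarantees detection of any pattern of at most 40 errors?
Detecting e errors requires d_min ≥ e + 1 = 40 + 1 = 41.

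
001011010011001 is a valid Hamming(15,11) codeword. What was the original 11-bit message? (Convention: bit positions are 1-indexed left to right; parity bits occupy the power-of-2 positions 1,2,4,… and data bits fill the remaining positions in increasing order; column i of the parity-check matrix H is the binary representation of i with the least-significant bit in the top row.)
Parity bits occupy power-of-2 positions; data bits are at positions {3,5,6,7,9,10,11,12,13,14,15} (1-indexed).
Extract: c[3]=1 c[5]=1 c[6]=1 c[7]=0 c[9]=0 c[10]=0 c[11]=1 c[12]=1 c[13]=0 c[14]=0 c[15]=1
Data = 11100011001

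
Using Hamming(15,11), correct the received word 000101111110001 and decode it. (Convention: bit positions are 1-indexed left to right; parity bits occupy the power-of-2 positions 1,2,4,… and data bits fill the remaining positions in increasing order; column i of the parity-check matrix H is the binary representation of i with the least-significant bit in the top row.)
Syndrome s = H · r^T (mod 2), r = 000101111110001:
  s[0] = (101010101010101)·(000101111110001) mod 2 = 0+0+0+0+0+0+1+0+1+0+1+0+0+0+1 mod 2 = 0
  s[1] = (011001100110011)·(000101111110001) mod 2 = 0+0+0+0+0+1+1+0+0+1+1+0+0+0+1 mod 2 = 1
  s[2] = (000111100001111)·(000101111110001) mod 2 = 0+0+0+1+0+1+1+0+0+0+0+0+0+0+1 mod 2 = 0
  s[3] = (000000011111111)·(000101111110001) mod 2 = 0+0+0+0+0+0+0+1+1+1+1+0+0+0+1 mod 2 = 1
Syndrome = 0101
Column 10 of H equals this syndrome → error at bit 10 (1-indexed).
Flip bit 10: 000101111110001 → 000101111010001
Extract data bits at positions {3,5,6,7,9,10,11,12,13,14,15}: 00111010001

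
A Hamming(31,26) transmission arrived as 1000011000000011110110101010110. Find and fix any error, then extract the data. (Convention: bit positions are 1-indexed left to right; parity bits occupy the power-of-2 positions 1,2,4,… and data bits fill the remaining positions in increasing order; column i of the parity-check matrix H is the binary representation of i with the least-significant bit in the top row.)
Syndrome s = H · r^T (mod 2), r = 1000011000000011110110101010110:
  s[0] = (1010101010101010101010101010101)·(1000011000000011110110101010110) mod 2 = 1+0+0+0+0+0+1+0+0+0+0+0+0+0+1+0+1+0+0+0+1+0+1+0+1+0+1+0+1+0+0 mod 2 = 1
  s[1] = (0110011001100110011001100110011)·(1000011000000011110110101010110) mod 2 = 0+0+0+0+0+1+1+0+0+0+0+0+0+0+1+0+0+1+0+0+0+0+1+0+0+0+1+0+0+1+0 mod 2 = 1
  s[2] = (0001111000011110000111100001111)·(1000011000000011110110101010110) mod 2 = 0+0+0+0+0+1+1+0+0+0+0+0+0+0+1+0+0+0+0+1+1+0+1+0+0+0+0+0+1+1+0 mod 2 = 0
  s[3] = (0000000111111110000000011111111)·(1000011000000011110110101010110) mod 2 = 0+0+0+0+0+0+0+0+0+0+0+0+0+0+1+0+0+0+0+0+0+0+0+0+1+0+1+0+1+1+0 mod 2 = 1
  s[4] = (0000000000000001111111111111111)·(1000011000000011110110101010110) mod 2 = 0+0+0+0+0+0+0+0+0+0+0+0+0+0+0+1+1+1+0+1+1+0+1+0+1+0+1+0+1+1+0 mod 2 = 0
Syndrome = 11010
Column 11 of H equals this syndrome → error at bit 11 (1-indexed).
Flip bit 11: 1000011000000011110110101010110 → 1000011000100011110110101010110
Extract data bits at positions {3,5,6,7,9,10,11,12,13,14,15,17,18,19,20,21,22,23,24,25,26,27,28,29,30,31}: 00110010001110110101010110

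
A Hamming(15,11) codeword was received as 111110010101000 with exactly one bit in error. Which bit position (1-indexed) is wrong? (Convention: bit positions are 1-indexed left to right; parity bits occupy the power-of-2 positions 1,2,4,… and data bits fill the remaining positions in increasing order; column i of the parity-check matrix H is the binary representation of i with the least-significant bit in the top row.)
Syndrome s = H · r^T (mod 2), r = 111110010101000:
  s[0] = (101010101010101)·(111110010101000) mod 2 = 1+0+1+0+1+0+0+0+0+0+0+0+0+0+0 mod 2 = 1
  s[1] = (011001100110011)·(111110010101000) mod 2 = 0+1+1+0+0+0+0+0+0+1+0+0+0+0+0 mod 2 = 1
  s[2] = (000111100001111)·(111110010101000) mod 2 = 0+0+0+1+1+0+0+0+0+0+0+1+0+0+0 mod 2 = 1
  s[3] = (000000011111111)·(111110010101000) mod 2 = 0+0+0+0+0+0+0+1+0+1+0+1+0+0+0 mod 2 = 1
Syndrome = 1111
Column i of H is the binary representation of i, so the syndrome is the binary index of the flipped bit.
Read s = 1111 with s[0] as LSB: 1·2^0 + 1·2^1 + 1·2^2 + 1·2^3 = 15.
Error is at bit position 15.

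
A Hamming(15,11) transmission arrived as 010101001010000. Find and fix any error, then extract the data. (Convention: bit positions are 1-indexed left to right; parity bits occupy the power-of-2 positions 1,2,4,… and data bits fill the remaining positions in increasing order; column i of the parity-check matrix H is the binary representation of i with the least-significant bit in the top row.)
Syndrome s = H · r^T (mod 2), r = 010101001010000:
  s[0] = (101010101010101)·(010101001010000) mod 2 = 0+0+0+0+0+0+0+0+1+0+1+0+0+0+0 mod 2 = 0
  s[1] = (011001100110011)·(010101001010000) mod 2 = 0+1+0+0+0+1+0+0+0+0+1+0+0+0+0 mod 2 = 1
  s[2] = (000111100001111)·(010101001010000) mod 2 = 0+0+0+1+0+1+0+0+0+0+0+0+0+0+0 mod 2 = 0
  s[3] = (000000011111111)·(010101001010000) mod 2 = 0+0+0+0+0+0+0+0+1+0+1+0+0+0+0 mod 2 = 0
Syndrome = 0100
Column 2 of H equals this syndrome → error at bit 2 (1-indexed).
Flip bit 2: 010101001010000 → 000101001010000
Extract data bits at positions {3,5,6,7,9,10,11,12,13,14,15}: 00101010000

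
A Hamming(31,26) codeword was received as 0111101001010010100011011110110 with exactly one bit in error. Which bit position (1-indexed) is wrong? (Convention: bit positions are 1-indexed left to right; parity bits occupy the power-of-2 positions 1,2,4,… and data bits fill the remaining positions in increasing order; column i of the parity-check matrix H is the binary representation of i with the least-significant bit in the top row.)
Syndrome s = H · r^T (mod 2), r = 0111101001010010100011011110110:
  s[0] = (1010101010101010101010101010101)·(0111101001010010100011011110110) mod 2 = 0+0+1+0+1+0+1+0+0+0+0+0+0+0+1+0+1+0+0+0+1+0+0+0+1+0+1+0+1+0+0 mod 2 = 1
  s[1] = (0110011001100110011001100110011)·(0111101001010010100011011110110) mod 2 = 0+1+1+0+0+0+1+0+0+1+0+0+0+0+1+0+0+0+0+0+0+1+0+0+0+1+1+0+0+1+0 mod 2 = 1
  s[2] = (0001111000011110000111100001111)·(0111101001010010100011011110110) mod 2 = 0+0+0+1+1+0+1+0+0+0+0+1+0+0+1+0+0+0+0+0+1+1+0+0+0+0+0+0+1+1+0 mod 2 = 1
  s[3] = (0000000111111110000000011111111)·(0111101001010010100011011110110) mod 2 = 0+0+0+0+0+0+0+0+0+1+0+1+0+0+1+0+0+0+0+0+0+0+0+1+1+1+1+0+1+1+0 mod 2 = 1
  s[4] = (0000000000000001111111111111111)·(0111101001010010100011011110110) mod 2 = 0+0+0+0+0+0+0+0+0+0+0+0+0+0+0+0+1+0+0+0+1+1+0+1+1+1+1+0+1+1+0 mod 2 = 1
Syndrome = 11111
Column i of H is the binary representation of i, so the syndrome is the binary index of the flipped bit.
Read s = 11111 with s[0] as LSB: 1·2^0 + 1·2^1 + 1·2^2 + 1·2^3 + 1·2^4 = 31.
Error is at bit position 31.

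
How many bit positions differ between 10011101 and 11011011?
XOR = 01000110, count of 1s = 3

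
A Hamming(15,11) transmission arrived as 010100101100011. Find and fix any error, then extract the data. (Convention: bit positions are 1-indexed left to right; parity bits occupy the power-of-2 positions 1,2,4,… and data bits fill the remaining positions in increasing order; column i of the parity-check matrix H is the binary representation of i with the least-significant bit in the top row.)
Syndrome s = H · r^T (mod 2), r = 010100101100011:
  s[0] = (101010101010101)·(010100101100011) mod 2 = 0+0+0+0+0+0+1+0+1+0+0+0+0+0+1 mod 2 = 1
  s[1] = (011001100110011)·(010100101100011) mod 2 = 0+1+0+0+0+0+1+0+0+1+0+0+0+1+1 mod 2 = 1
  s[2] = (000111100001111)·(010100101100011) mod 2 = 0+0+0+1+0+0+1+0+0+0+0+0+0+1+1 mod 2 = 0
  s[3] = (000000011111111)·(010100101100011) mod 2 = 0+0+0+0+0+0+0+0+1+1+0+0+0+1+1 mod 2 = 0
Syndrome = 1100
Column 3 of H equals this syndrome → error at bit 3 (1-indexed).
Flip bit 3: 010100101100011 → 011100101100011
Extract data bits at positions {3,5,6,7,9,10,11,12,13,14,15}: 10011100011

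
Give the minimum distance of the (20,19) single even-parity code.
d_min = 2 (flipping one data bit also flips the parity bit, so the two closest codewords differ in exactly 2 positions).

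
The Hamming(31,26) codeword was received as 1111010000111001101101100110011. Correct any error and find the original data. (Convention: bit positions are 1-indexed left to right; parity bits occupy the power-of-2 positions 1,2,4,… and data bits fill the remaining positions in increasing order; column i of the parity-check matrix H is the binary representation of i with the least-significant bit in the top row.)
Syndrome s = H · r^T (mod 2), r = 1111010000111001101101100110011:
  s[0] = (1010101010101010101010101010101)·(1111010000111001101101100110011) mod 2 = 1+0+1+0+0+0+0+0+0+0+1+0+1+0+0+0+1+0+1+0+0+0+1+0+0+0+1+0+0+0+1 mod 2 = 1
  s[1] = (0110011001100110011001100110011)·(1111010000111001101101100110011) mod 2 = 0+1+1+0+0+1+0+0+0+0+1+0+0+0+0+0+0+0+1+0+0+1+1+0+0+1+1+0+0+1+1 mod 2 = 1
  s[2] = (0001111000011110000111100001111)·(1111010000111001101101100110011) mod 2 = 0+0+0+1+0+1+0+0+0+0+0+1+1+0+0+0+0+0+0+1+0+1+1+0+0+0+0+0+0+1+1 mod 2 = 1
  s[3] = (0000000111111110000000011111111)·(1111010000111001101101100110011) mod 2 = 0+0+0+0+0+0+0+0+0+0+1+1+1+0+0+0+0+0+0+0+0+0+0+0+0+1+1+0+0+1+1 mod 2 = 1
  s[4] = (0000000000000001111111111111111)·(1111010000111001101101100110011) mod 2 = 0+0+0+0+0+0+0+0+0+0+0+0+0+0+0+1+1+0+1+1+0+1+1+0+0+1+1+0+0+1+1 mod 2 = 0
Syndrome = 11110
Column 15 of H equals this syndrome → error at bit 15 (1-indexed).
Flip bit 15: 1111010000111001101101100110011 → 1111010000111011101101100110011
Extract data bits at positions {3,5,6,7,9,10,11,12,13,14,15,17,18,19,20,21,22,23,24,25,26,27,28,29,30,31}: 10100011101101101100110011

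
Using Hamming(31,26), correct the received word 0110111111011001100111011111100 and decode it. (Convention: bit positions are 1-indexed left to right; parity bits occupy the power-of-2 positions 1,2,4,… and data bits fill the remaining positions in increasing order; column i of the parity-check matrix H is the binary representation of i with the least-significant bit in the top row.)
Syndrome s = H · r^T (mod 2), r = 0110111111011001100111011111100:
  s[0] = (1010101010101010101010101010101)·(0110111111011001100111011111100) mod 2 = 0+0+1+0+1+0+1+0+1+0+0+0+1+0+0+0+1+0+0+0+1+0+0+0+1+0+1+0+1+0+0 mod 2 = 0
  s[1] = (0110011001100110011001100110011)·(0110111111011001100111011111100) mod 2 = 0+1+1+0+0+1+1+0+0+1+0+0+0+0+0+0+0+0+0+0+0+1+0+0+0+1+1+0+0+0+0 mod 2 = 0
  s[2] = (0001111000011110000111100001111)·(0110111111011001100111011111100) mod 2 = 0+0+0+0+1+1+1+0+0+0+0+1+1+0+0+0+0+0+0+1+1+1+0+0+0+0+0+1+1+0+0 mod 2 = 0
  s[3] = (0000000111111110000000011111111)·(0110111111011001100111011111100) mod 2 = 0+0+0+0+0+0+0+1+1+1+0+1+1+0+0+0+0+0+0+0+0+0+0+1+1+1+1+1+1+0+0 mod 2 = 1
  s[4] = (0000000000000001111111111111111)·(0110111111011001100111011111100) mod 2 = 0+0+0+0+0+0+0+0+0+0+0+0+0+0+0+1+1+0+0+1+1+1+0+1+1+1+1+1+1+0+0 mod 2 = 1
Syndrome = 00011
Column 24 of H equals this syndrome → error at bit 24 (1-indexed).
Flip bit 24: 0110111111011001100111011111100 → 0110111111011001100111001111100
Extract data bits at positions {3,5,6,7,9,10,11,12,13,14,15,17,18,19,20,21,22,23,24,25,26,27,28,29,30,31}: 11111101100100111001111100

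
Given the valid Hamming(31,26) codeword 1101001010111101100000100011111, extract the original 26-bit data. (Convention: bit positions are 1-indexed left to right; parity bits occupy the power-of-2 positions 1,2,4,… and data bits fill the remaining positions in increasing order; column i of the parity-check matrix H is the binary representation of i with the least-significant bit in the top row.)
Parity bits occupy power-of-2 positions; data bits are at positions {3,5,6,7,9,10,11,12,13,14,15,17,18,19,20,21,22,23,24,25,26,27,28,29,30,31} (1-indexed).
Extract: c[3]=0 c[5]=0 c[6]=0 c[7]=1 c[9]=1 c[10]=0 c[11]=1 c[12]=1 c[13]=1 c[14]=1 c[15]=0 c[17]=1 c[18]=0 c[19]=0 c[20]=0 c[21]=0 c[22]=0 c[23]=1 c[24]=0 c[25]=0 c[26]=0 c[27]=1 c[28]=1 c[29]=1 c[30]=1 c[31]=1
Data = 00011011110100000100011111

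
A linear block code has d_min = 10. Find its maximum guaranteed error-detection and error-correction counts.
(a) Detection requires d_min ≥ e+1, so e ≤ d_min − 1 = 9.
(b) Correction requires d_min ≥ 2t+1, so t ≤ ⌊(d_min − 1)/2⌋ = ⌊9/2⌋ = 4.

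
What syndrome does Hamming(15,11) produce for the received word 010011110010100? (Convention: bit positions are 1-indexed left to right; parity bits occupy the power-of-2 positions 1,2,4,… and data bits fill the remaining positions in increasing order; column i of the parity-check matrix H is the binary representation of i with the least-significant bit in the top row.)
Syndrome s = H · r^T (mod 2), r = 010011110010100:
  s[0] = (101010101010101)·(010011110010100) mod 2 = 0+0+0+0+1+0+1+0+0+0+1+0+1+0+0 mod 2 = 0
  s[1] = (011001100110011)·(010011110010100) mod 2 = 0+1+0+0+0+1+1+0+0+0+1+0+0+0+0 mod 2 = 0
  s[2] = (000111100001111)·(010011110010100) mod 2 = 0+0+0+0+1+1+1+0+0+0+0+0+1+0+0 mod 2 = 0
  s[3] = (000000011111111)·(010011110010100) mod 2 = 0+0+0+0+0+0+0+1+0+0+1+0+1+0+0 mod 2 = 1
Syndrome = 0001
Non-zero syndrome: error at position 8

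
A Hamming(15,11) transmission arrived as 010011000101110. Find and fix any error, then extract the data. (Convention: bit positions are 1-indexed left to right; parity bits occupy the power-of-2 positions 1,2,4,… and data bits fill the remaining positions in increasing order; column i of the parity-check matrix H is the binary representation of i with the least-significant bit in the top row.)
Syndrome s = H · r^T (mod 2), r = 010011000101110:
  s[0] = (101010101010101)·(010011000101110) mod 2 = 0+0+0+0+1+0+0+0+0+0+0+0+1+0+0 mod 2 = 0
  s[1] = (011001100110011)·(010011000101110) mod 2 = 0+1+0+0+0+1+0+0+0+1+0+0+0+1+0 mod 2 = 0
  s[2] = (000111100001111)·(010011000101110) mod 2 = 0+0+0+0+1+1+0+0+0+0+0+1+1+1+0 mod 2 = 1
  s[3] = (000000011111111)·(010011000101110) mod 2 = 0+0+0+0+0+0+0+0+0+1+0+1+1+1+0 mod 2 = 0
Syndrome = 0010
Column 4 of H equals this syndrome → error at bit 4 (1-indexed).
Flip bit 4: 010011000101110 → 010111000101110
Extract data bits at positions {3,5,6,7,9,10,11,12,13,14,15}: 01100101110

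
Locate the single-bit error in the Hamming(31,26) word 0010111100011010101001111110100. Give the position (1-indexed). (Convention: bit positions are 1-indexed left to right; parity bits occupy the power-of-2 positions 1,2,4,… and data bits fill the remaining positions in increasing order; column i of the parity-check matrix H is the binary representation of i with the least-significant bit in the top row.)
Syndrome s = H · r^T (mod 2), r = 0010111100011010101001111110100:
  s[0] = (1010101010101010101010101010101)·(0010111100011010101001111110100) mod 2 = 0+0+1+0+1+0+1+0+0+0+0+0+1+0+1+0+1+0+1+0+0+0+1+0+1+0+1+0+1+0+0 mod 2 = 1
  s[1] = (0110011001100110011001100110011)·(0010111100011010101001111110100) mod 2 = 0+0+1+0+0+1+1+0+0+0+0+0+0+0+1+0+0+0+1+0+0+1+1+0+0+1+1+0+0+0+0 mod 2 = 1
  s[2] = (0001111000011110000111100001111)·(0010111100011010101001111110100) mod 2 = 0+0+0+0+1+1+1+0+0+0+0+1+1+0+1+0+0+0+0+0+0+1+1+0+0+0+0+0+1+0+0 mod 2 = 1
  s[3] = (0000000111111110000000011111111)·(0010111100011010101001111110100) mod 2 = 0+0+0+0+0+0+0+1+0+0+0+1+1+0+1+0+0+0+0+0+0+0+0+1+1+1+1+0+1+0+0 mod 2 = 1
  s[4] = (0000000000000001111111111111111)·(0010111100011010101001111110100) mod 2 = 0+0+0+0+0+0+0+0+0+0+0+0+0+0+0+0+1+0+1+0+0+1+1+1+1+1+1+0+1+0+0 mod 2 = 1
Syndrome = 11111
Column i of H is the binary representation of i, so the syndrome is the binary index of the flipped bit.
Read s = 11111 with s[0] as LSB: 1·2^0 + 1·2^1 + 1·2^2 + 1·2^3 + 1·2^4 = 31.
Error is at bit position 31.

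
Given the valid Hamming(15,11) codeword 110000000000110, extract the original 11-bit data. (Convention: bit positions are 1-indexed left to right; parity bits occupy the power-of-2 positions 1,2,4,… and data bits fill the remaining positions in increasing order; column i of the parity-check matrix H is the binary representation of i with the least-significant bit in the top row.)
Parity bits occupy power-of-2 positions; data bits are at positions {3,5,6,7,9,10,11,12,13,14,15} (1-indexed).
Extract: c[3]=0 c[5]=0 c[6]=0 c[7]=0 c[9]=0 c[10]=0 c[11]=0 c[12]=0 c[13]=1 c[14]=1 c[15]=0
Data = 00000000110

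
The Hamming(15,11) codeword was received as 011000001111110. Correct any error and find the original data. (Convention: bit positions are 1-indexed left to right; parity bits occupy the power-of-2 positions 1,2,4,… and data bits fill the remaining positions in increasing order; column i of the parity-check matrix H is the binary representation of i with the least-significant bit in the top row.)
Syndrome s = H · r^T (mod 2), r = 011000001111110:
  s[0] = (101010101010101)·(011000001111110) mod 2 = 0+0+1+0+0+0+0+0+1+0+1+0+1+0+0 mod 2 = 0
  s[1] = (011001100110011)·(011000001111110) mod 2 = 0+1+1+0+0+0+0+0+0+1+1+0+0+1+0 mod 2 = 1
  s[2] = (000111100001111)·(011000001111110) mod 2 = 0+0+0+0+0+0+0+0+0+0+0+1+1+1+0 mod 2 = 1
  s[3] = (000000011111111)·(011000001111110) mod 2 = 0+0+0+0+0+0+0+0+1+1+1+1+1+1+0 mod 2 = 0
Syndrome = 0110
Column 6 of H equals this syndrome → error at bit 6 (1-indexed).
Flip bit 6: 011000001111110 → 011001001111110
Extract data bits at positions {3,5,6,7,9,10,11,12,13,14,15}: 10101111110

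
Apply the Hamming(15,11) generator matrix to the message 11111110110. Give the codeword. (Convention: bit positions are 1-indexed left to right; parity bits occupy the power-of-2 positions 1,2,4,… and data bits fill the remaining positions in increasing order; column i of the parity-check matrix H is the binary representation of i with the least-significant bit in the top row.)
Codeword c = d · G (mod 2), d = 11111110110:
  c[0] = d·G[:,0] = (11111110110)·(11011010101) mod 2 = 1+1+0+1+1+0+1+0+1+0+0 mod 2 = 0
  c[1] = d·G[:,1] = (11111110110)·(10110110011) mod 2 = 1+0+1+1+0+1+1+0+0+1+0 mod 2 = 0
  c[2] = d·G[:,2] = (11111110110)·(10000000000) mod 2 = 1+0+0+0+0+0+0+0+0+0+0 mod 2 = 1
  c[3] = d·G[:,3] = (11111110110)·(01110001111) mod 2 = 0+1+1+1+0+0+0+0+1+1+0 mod 2 = 1
  c[4] = d·G[:,4] = (11111110110)·(01000000000) mod 2 = 0+1+0+0+0+0+0+0+0+0+0 mod 2 = 1
  c[5] = d·G[:,5] = (11111110110)·(00100000000) mod 2 = 0+0+1+0+0+0+0+0+0+0+0 mod 2 = 1
  c[6] = d·G[:,6] = (11111110110)·(00010000000) mod 2 = 0+0+0+1+0+0+0+0+0+0+0 mod 2 = 1
  c[7] = d·G[:,7] = (11111110110)·(00001111111) mod 2 = 0+0+0+0+1+1+1+0+1+1+0 mod 2 = 1
  c[8] = d·G[:,8] = (11111110110)·(00001000000) mod 2 = 0+0+0+0+1+0+0+0+0+0+0 mod 2 = 1
  c[9] = d·G[:,9] = (11111110110)·(00000100000) mod 2 = 0+0+0+0+0+1+0+0+0+0+0 mod 2 = 1
  c[10] = d·G[:,10] = (11111110110)·(00000010000) mod 2 = 0+0+0+0+0+0+1+0+0+0+0 mod 2 = 1
  c[11] = d·G[:,11] = (11111110110)·(00000001000) mod 2 = 0+0+0+0+0+0+0+0+0+0+0 mod 2 = 0
  c[12] = d·G[:,12] = (11111110110)·(00000000100) mod 2 = 0+0+0+0+0+0+0+0+1+0+0 mod 2 = 1
  c[13] = d·G[:,13] = (11111110110)·(00000000010) mod 2 = 0+0+0+0+0+0+0+0+0+1+0 mod 2 = 1
  c[14] = d·G[:,14] = (11111110110)·(00000000001) mod 2 = 0+0+0+0+0+0+0+0+0+0+0 mod 2 = 0
Codeword = 001111111110110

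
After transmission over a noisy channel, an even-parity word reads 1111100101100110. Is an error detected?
Sum of received bits: 1+1+1+1+1+0+0+1+0+1+1+0+0+1+1+0 = 10; 10 mod 2 = 0. Result is 0 → no error detected.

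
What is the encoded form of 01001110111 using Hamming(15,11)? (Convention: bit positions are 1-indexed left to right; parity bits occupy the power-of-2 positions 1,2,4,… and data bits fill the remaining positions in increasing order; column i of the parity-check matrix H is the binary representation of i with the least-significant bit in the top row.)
Codeword c = d · G (mod 2), d = 01001110111:
  c[0] = d·G[:,0] = (01001110111)·(11011010101) mod 2 = 0+1+0+0+1+0+1+0+1+0+1 mod 2 = 1
  c[1] = d·G[:,1] = (01001110111)·(10110110011) mod 2 = 0+0+0+0+0+1+1+0+0+1+1 mod 2 = 0
  c[2] = d·G[:,2] = (01001110111)·(10000000000) mod 2 = 0+0+0+0+0+0+0+0+0+0+0 mod 2 = 0
  c[3] = d·G[:,3] = (01001110111)·(01110001111) mod 2 = 0+1+0+0+0+0+0+0+1+1+1 mod 2 = 0
  c[4] = d·G[:,4] = (01001110111)·(01000000000) mod 2 = 0+1+0+0+0+0+0+0+0+0+0 mod 2 = 1
  c[5] = d·G[:,5] = (01001110111)·(00100000000) mod 2 = 0+0+0+0+0+0+0+0+0+0+0 mod 2 = 0
  c[6] = d·G[:,6] = (01001110111)·(00010000000) mod 2 = 0+0+0+0+0+0+0+0+0+0+0 mod 2 = 0
  c[7] = d·G[:,7] = (01001110111)·(00001111111) mod 2 = 0+0+0+0+1+1+1+0+1+1+1 mod 2 = 0
  c[8] = d·G[:,8] = (01001110111)·(00001000000) mod 2 = 0+0+0+0+1+0+0+0+0+0+0 mod 2 = 1
  c[9] = d·G[:,9] = (01001110111)·(00000100000) mod 2 = 0+0+0+0+0+1+0+0+0+0+0 mod 2 = 1
  c[10] = d·G[:,10] = (01001110111)·(00000010000) mod 2 = 0+0+0+0+0+0+1+0+0+0+0 mod 2 = 1
  c[11] = d·G[:,11] = (01001110111)·(00000001000) mod 2 = 0+0+0+0+0+0+0+0+0+0+0 mod 2 = 0
  c[12] = d·G[:,12] = (01001110111)·(00000000100) mod 2 = 0+0+0+0+0+0+0+0+1+0+0 mod 2 = 1
  c[13] = d·G[:,13] = (01001110111)·(00000000010) mod 2 = 0+0+0+0+0+0+0+0+0+1+0 mod 2 = 1
  c[14] = d·G[:,14] = (01001110111)·(00000000001) mod 2 = 0+0+0+0+0+0+0+0+0+0+1 mod 2 = 1
Codeword = 100010001110111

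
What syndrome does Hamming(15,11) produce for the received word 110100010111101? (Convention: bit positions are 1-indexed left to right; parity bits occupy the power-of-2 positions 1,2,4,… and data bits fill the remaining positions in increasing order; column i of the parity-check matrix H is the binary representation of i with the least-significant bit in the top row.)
Syndrome s = H · r^T (mod 2), r = 110100010111101:
  s[0] = (101010101010101)·(110100010111101) mod 2 = 1+0+0+0+0+0+0+0+0+0+1+0+1+0+1 mod 2 = 0
  s[1] = (011001100110011)·(110100010111101) mod 2 = 0+1+0+0+0+0+0+0+0+1+1+0+0+0+1 mod 2 = 0
  s[2] = (000111100001111)·(110100010111101) mod 2 = 0+0+0+1+0+0+0+0+0+0+0+1+1+0+1 mod 2 = 0
  s[3] = (000000011111111)·(110100010111101) mod 2 = 0+0+0+0+0+0+0+1+0+1+1+1+1+0+1 mod 2 = 0
Syndrome = 0000
s = 0: no error detected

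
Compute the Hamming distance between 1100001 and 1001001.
XOR = 0101000, count of 1s = 2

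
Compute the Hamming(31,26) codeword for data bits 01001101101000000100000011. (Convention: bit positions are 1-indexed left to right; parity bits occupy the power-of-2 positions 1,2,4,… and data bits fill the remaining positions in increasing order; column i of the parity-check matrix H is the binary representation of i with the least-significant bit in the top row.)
Codeword c = d · G (mod 2), d = 01001101101000000100000011:
  c[0] = d·G[:,0] = (01001101101000000100000011)·(11011010101101010101010101) mod 2 = 0+1+0+0+1+0+0+0+1+0+1+0+0+0+0+0+0+1+0+0+0+0+0+0+0+1 mod 2 = 0
  c[1] = d·G[:,1] = (01001101101000000100000011)·(10110110011011001100110011) mod 2 = 0+0+0+0+0+1+0+0+0+0+1+0+0+0+0+0+0+1+0+0+0+0+0+0+1+1 mod 2 = 1
  c[2] = d·G[:,2] = (01001101101000000100000011)·(10000000000000000000000000) mod 2 = 0+0+0+0+0+0+0+0+0+0+0+0+0+0+0+0+0+0+0+0+0+0+0+0+0+0 mod 2 = 0
  c[3] = d·G[:,3] = (01001101101000000100000011)·(01110001111000111100001111) mod 2 = 0+1+0+0+0+0+0+1+1+0+1+0+0+0+0+0+0+1+0+0+0+0+0+0+1+1 mod 2 = 1
  c[4] = d·G[:,4] = (01001101101000000100000011)·(01000000000000000000000000) mod 2 = 0+1+0+0+0+0+0+0+0+0+0+0+0+0+0+0+0+0+0+0+0+0+0+0+0+0 mod 2 = 1
  c[5] = d·G[:,5] = (01001101101000000100000011)·(00100000000000000000000000) mod 2 = 0+0+0+0+0+0+0+0+0+0+0+0+0+0+0+0+0+0+0+0+0+0+0+0+0+0 mod 2 = 0
  c[6] = d·G[:,6] = (01001101101000000100000011)·(00010000000000000000000000) mod 2 = 0+0+0+0+0+0+0+0+0+0+0+0+0+0+0+0+0+0+0+0+0+0+0+0+0+0 mod 2 = 0
  c[7] = d·G[:,7] = (01001101101000000100000011)·(00001111111000000011111111) mod 2 = 0+0+0+0+1+1+0+1+1+0+1+0+0+0+0+0+0+0+0+0+0+0+0+0+1+1 mod 2 = 1
  c[8] = d·G[:,8] = (01001101101000000100000011)·(00001000000000000000000000) mod 2 = 0+0+0+0+1+0+0+0+0+0+0+0+0+0+0+0+0+0+0+0+0+0+0+0+0+0 mod 2 = 1
  c[9] = d·G[:,9] = (01001101101000000100000011)·(00000100000000000000000000) mod 2 = 0+0+0+0+0+1+0+0+0+0+0+0+0+0+0+0+0+0+0+0+0+0+0+0+0+0 mod 2 = 1
  c[10] = d·G[:,10] = (01001101101000000100000011)·(00000010000000000000000000) mod 2 = 0+0+0+0+0+0+0+0+0+0+0+0+0+0+0+0+0+0+0+0+0+0+0+0+0+0 mod 2 = 0
  c[11] = d·G[:,11] = (01001101101000000100000011)·(00000001000000000000000000) mod 2 = 0+0+0+0+0+0+0+1+0+0+0+0+0+0+0+0+0+0+0+0+0+0+0+0+0+0 mod 2 = 1
  c[12] = d·G[:,12] = (01001101101000000100000011)·(00000000100000000000000000) mod 2 = 0+0+0+0+0+0+0+0+1+0+0+0+0+0+0+0+0+0+0+0+0+0+0+0+0+0 mod 2 = 1
  c[13] = d·G[:,13] = (01001101101000000100000011)·(00000000010000000000000000) mod 2 = 0+0+0+0+0+0+0+0+0+0+0+0+0+0+0+0+0+0+0+0+0+0+0+0+0+0 mod 2 = 0
  c[14] = d·G[:,14] = (01001101101000000100000011)·(00000000001000000000000000) mod 2 = 0+0+0+0+0+0+0+0+0+0+1+0+0+0+0+0+0+0+0+0+0+0+0+0+0+0 mod 2 = 1
  c[15] = d·G[:,15] = (01001101101000000100000011)·(00000000000111111111111111) mod 2 = 0+0+0+0+0+0+0+0+0+0+0+0+0+0+0+0+0+1+0+0+0+0+0+0+1+1 mod 2 = 1
  c[16] = d·G[:,16] = (01001101101000000100000011)·(00000000000100000000000000) mod 2 = 0+0+0+0+0+0+0+0+0+0+0+0+0+0+0+0+0+0+0+0+0+0+0+0+0+0 mod 2 = 0
  c[17] = d·G[:,17] = (01001101101000000100000011)·(00000000000010000000000000) mod 2 = 0+0+0+0+0+0+0+0+0+0+0+0+0+0+0+0+0+0+0+0+0+0+0+0+0+0 mod 2 = 0
  c[18] = d·G[:,18] = (01001101101000000100000011)·(00000000000001000000000000) mod 2 = 0+0+0+0+0+0+0+0+0+0+0+0+0+0+0+0+0+0+0+0+0+0+0+0+0+0 mod 2 = 0
  c[19] = d·G[:,19] = (01001101101000000100000011)·(00000000000000100000000000) mod 2 = 0+0+0+0+0+0+0+0+0+0+0+0+0+0+0+0+0+0+0+0+0+0+0+0+0+0 mod 2 = 0
  c[20] = d·G[:,20] = (01001101101000000100000011)·(00000000000000010000000000) mod 2 = 0+0+0+0+0+0+0+0+0+0+0+0+0+0+0+0+0+0+0+0+0+0+0+0+0+0 mod 2 = 0
  c[21] = d·G[:,21] = (01001101101000000100000011)·(00000000000000001000000000) mod 2 = 0+0+0+0+0+0+0+0+0+0+0+0+0+0+0+0+0+0+0+0+0+0+0+0+0+0 mod 2 = 0
  c[22] = d·G[:,22] = (01001101101000000100000011)·(00000000000000000100000000) mod 2 = 0+0+0+0+0+0+0+0+0+0+0+0+0+0+0+0+0+1+0+0+0+0+0+0+0+0 mod 2 = 1
  c[23] = d·G[:,23] = (01001101101000000100000011)·(00000000000000000010000000) mod 2 = 0+0+0+0+0+0+0+0+0+0+0+0+0+0+0+0+0+0+0+0+0+0+0+0+0+0 mod 2 = 0
  c[24] = d·G[:,24] = (01001101101000000100000011)·(00000000000000000001000000) mod 2 = 0+0+0+0+0+0+0+0+0+0+0+0+0+0+0+0+0+0+0+0+0+0+0+0+0+0 mod 2 = 0
  c[25] = d·G[:,25] = (01001101101000000100000011)·(00000000000000000000100000) mod 2 = 0+0+0+0+0+0+0+0+0+0+0+0+0+0+0+0+0+0+0+0+0+0+0+0+0+0 mod 2 = 0
  c[26] = d·G[:,26] = (01001101101000000100000011)·(00000000000000000000010000) mod 2 = 0+0+0+0+0+0+0+0+0+0+0+0+0+0+0+0+0+0+0+0+0+0+0+0+0+0 mod 2 = 0
  c[27] = d·G[:,27] = (01001101101000000100000011)·(00000000000000000000001000) mod 2 = 0+0+0+0+0+0+0+0+0+0+0+0+0+0+0+0+0+0+0+0+0+0+0+0+0+0 mod 2 = 0
  c[28] = d·G[:,28] = (01001101101000000100000011)·(00000000000000000000000100) mod 2 = 0+0+0+0+0+0+0+0+0+0+0+0+0+0+0+0+0+0+0+0+0+0+0+0+0+0 mod 2 = 0
  c[29] = d·G[:,29] = (01001101101000000100000011)·(00000000000000000000000010) mod 2 = 0+0+0+0+0+0+0+0+0+0+0+0+0+0+0+0+0+0+0+0+0+0+0+0+1+0 mod 2 = 1
  c[30] = d·G[:,30] = (01001101101000000100000011)·(00000000000000000000000001) mod 2 = 0+0+0+0+0+0+0+0+0+0+0+0+0+0+0+0+0+0+0+0+0+0+0+0+0+1 mod 2 = 1
Codeword = 0101100111011011000000100000011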